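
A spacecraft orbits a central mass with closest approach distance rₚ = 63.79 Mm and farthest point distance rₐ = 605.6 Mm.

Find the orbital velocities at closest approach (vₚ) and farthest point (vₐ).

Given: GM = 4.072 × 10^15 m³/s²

Convert to SI: rₚ = 63.79 Mm = 6.379e+07 m; rₐ = 605.6 Mm = 6.056e+08 m.
Use the vis-viva equation v² = GM(2/r − 1/a) with a = (rₚ + rₐ)/2 = (6.379e+07 + 6.056e+08)/2 = 3.34695e+08 m.
vₚ = √(GM · (2/rₚ − 1/a)) = √(4.072e+15 · (2/6.379e+07 − 1/3.34695e+08)) m/s ≈ 1.075e+04 m/s = 10.75 km/s.
vₐ = √(GM · (2/rₐ − 1/a)) = √(4.072e+15 · (2/6.056e+08 − 1/3.34695e+08)) m/s ≈ 1132 m/s = 1.132 km/s.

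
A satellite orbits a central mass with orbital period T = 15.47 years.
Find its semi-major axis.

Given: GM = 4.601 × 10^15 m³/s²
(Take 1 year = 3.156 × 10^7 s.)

Convert to SI: T = 15.47 years = 4.88233e+08 s.
Invert Kepler's third law: a = (GM · T² / (4π²))^(1/3).
Substituting T = 4.88233e+08 s and GM = 4.601e+15 m³/s²:
a = (4.601e+15 · (4.88233e+08)² / (4π²))^(1/3) m
a ≈ 3.029e+10 m = 30.29 Gm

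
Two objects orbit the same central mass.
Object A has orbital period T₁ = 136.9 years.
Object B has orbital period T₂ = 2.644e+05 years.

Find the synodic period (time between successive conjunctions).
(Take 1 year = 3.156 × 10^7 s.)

Convert to SI: T₁ = 136.9 years = 4.32056e+09 s; T₂ = 2.644e+05 years = 8.34446e+12 s.
T_syn = |T₁ · T₂ / (T₁ − T₂)|.
T_syn = |4.32056e+09 · 8.34446e+12 / (4.32056e+09 − 8.34446e+12)| s ≈ 4.323e+09 s = 137 years.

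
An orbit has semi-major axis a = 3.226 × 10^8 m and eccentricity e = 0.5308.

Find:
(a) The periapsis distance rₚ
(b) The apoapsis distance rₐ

(a) rₚ = a(1 − e) = 3.226e+08 · (1 − 0.5308) = 3.226e+08 · 0.4692 ≈ 1.514e+08 m = 1.514 × 10^8 m.
(b) rₐ = a(1 + e) = 3.226e+08 · (1 + 0.5308) = 3.226e+08 · 1.5308 ≈ 4.938e+08 m = 4.938 × 10^8 m.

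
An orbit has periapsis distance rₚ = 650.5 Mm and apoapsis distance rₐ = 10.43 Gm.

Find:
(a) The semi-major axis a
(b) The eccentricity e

Convert to SI: rₚ = 650.5 Mm = 6.505e+08 m; rₐ = 10.43 Gm = 1.043e+10 m.
(a) a = (rₚ + rₐ) / 2 = (6.505e+08 + 1.043e+10) / 2 ≈ 5.54e+09 m = 5.54 Gm.
(b) e = (rₐ − rₚ) / (rₐ + rₚ) = (1.043e+10 − 6.505e+08) / (1.043e+10 + 6.505e+08) ≈ 0.8826.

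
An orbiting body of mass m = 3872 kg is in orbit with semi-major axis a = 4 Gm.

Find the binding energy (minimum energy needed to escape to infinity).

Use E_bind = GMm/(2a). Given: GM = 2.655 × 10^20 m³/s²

Convert to SI: a = 4 Gm = 4e+09 m.
Total orbital energy is E = −GMm/(2a); binding energy is E_bind = −E = GMm/(2a).
E_bind = 2.655e+20 · 3872 / (2 · 4e+09) J ≈ 1.285e+14 J = 128.5 TJ.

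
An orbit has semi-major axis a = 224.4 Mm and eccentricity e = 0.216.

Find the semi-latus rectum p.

Convert to SI: a = 224.4 Mm = 2.244e+08 m.
p = a (1 − e²).
p = 2.244e+08 · (1 − (0.216)²) = 2.244e+08 · 0.953344 ≈ 2.139e+08 m = 213.9 Mm.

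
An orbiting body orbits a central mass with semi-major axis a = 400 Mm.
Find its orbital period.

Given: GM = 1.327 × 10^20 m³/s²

Convert to SI: a = 400 Mm = 4e+08 m.
Kepler's third law: T = 2π √(a³ / GM).
Substituting a = 4e+08 m and GM = 1.327e+20 m³/s²:
T = 2π √((4e+08)³ / 1.327e+20) s
T ≈ 4363 s = 1.212 hours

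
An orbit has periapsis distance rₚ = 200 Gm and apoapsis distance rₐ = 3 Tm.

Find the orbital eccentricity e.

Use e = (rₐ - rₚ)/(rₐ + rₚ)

Convert to SI: rₚ = 200 Gm = 2e+11 m; rₐ = 3 Tm = 3e+12 m.
e = (rₐ − rₚ) / (rₐ + rₚ).
e = (3e+12 − 2e+11) / (3e+12 + 2e+11) = 2.8e+12 / 3.2e+12 ≈ 0.875.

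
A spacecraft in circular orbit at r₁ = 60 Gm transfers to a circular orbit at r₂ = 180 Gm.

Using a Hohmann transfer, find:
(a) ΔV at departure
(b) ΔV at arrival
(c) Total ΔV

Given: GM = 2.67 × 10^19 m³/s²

Convert to SI: r₁ = 60 Gm = 6e+10 m; r₂ = 180 Gm = 1.8e+11 m.
Transfer semi-major axis: a_t = (r₁ + r₂)/2 = (6e+10 + 1.8e+11)/2 = 1.2e+11 m.
Circular speeds: v₁ = √(GM/r₁) = 21095 m/s, v₂ = √(GM/r₂) = 12179.2 m/s.
Transfer speeds (vis-viva v² = GM(2/r − 1/a_t)): v₁ᵗ = 25836 m/s, v₂ᵗ = 8612.01 m/s.
(a) ΔV₁ = |v₁ᵗ − v₁| ≈ 4741 m/s = 4.741 km/s.
(b) ΔV₂ = |v₂ − v₂ᵗ| ≈ 3567 m/s = 3.567 km/s.
(c) ΔV_total = ΔV₁ + ΔV₂ ≈ 8308 m/s = 8.308 km/s.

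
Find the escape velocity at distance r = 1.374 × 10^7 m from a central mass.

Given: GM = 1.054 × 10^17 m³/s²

Escape velocity comes from setting total energy to zero: ½v² − GM/r = 0 ⇒ v_esc = √(2GM / r).
v_esc = √(2 · 1.054e+17 / 1.374e+07) m/s ≈ 1.239e+05 m/s = 123.9 km/s.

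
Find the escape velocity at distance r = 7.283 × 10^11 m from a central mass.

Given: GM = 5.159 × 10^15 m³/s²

Escape velocity comes from setting total energy to zero: ½v² − GM/r = 0 ⇒ v_esc = √(2GM / r).
v_esc = √(2 · 5.159e+15 / 7.283e+11) m/s ≈ 119 m/s = 119 m/s.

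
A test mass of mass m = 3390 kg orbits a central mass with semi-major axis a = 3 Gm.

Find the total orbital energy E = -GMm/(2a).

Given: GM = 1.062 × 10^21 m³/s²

Convert to SI: a = 3 Gm = 3e+09 m.
E = −GMm / (2a).
E = −1.062e+21 · 3390 / (2 · 3e+09) J ≈ -6e+14 J = -600 TJ.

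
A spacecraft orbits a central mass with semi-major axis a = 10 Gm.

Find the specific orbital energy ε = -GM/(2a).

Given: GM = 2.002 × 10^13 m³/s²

Convert to SI: a = 10 Gm = 1e+10 m.
ε = −GM / (2a).
ε = −2.002e+13 / (2 · 1e+10) J/kg ≈ -1001 J/kg = -1.001 kJ/kg.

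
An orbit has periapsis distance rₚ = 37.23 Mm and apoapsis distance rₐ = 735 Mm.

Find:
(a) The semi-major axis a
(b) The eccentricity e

Convert to SI: rₚ = 37.23 Mm = 3.723e+07 m; rₐ = 735 Mm = 7.35e+08 m.
(a) a = (rₚ + rₐ) / 2 = (3.723e+07 + 7.35e+08) / 2 ≈ 3.861e+08 m = 386.1 Mm.
(b) e = (rₐ − rₚ) / (rₐ + rₚ) = (7.35e+08 − 3.723e+07) / (7.35e+08 + 3.723e+07) ≈ 0.9036.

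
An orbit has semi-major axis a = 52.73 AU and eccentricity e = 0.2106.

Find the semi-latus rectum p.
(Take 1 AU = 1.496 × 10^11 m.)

Convert to SI: a = 52.73 AU = 7.88841e+12 m.
p = a (1 − e²).
p = 7.88841e+12 · (1 − (0.2106)²) = 7.88841e+12 · 0.955648 ≈ 7.539e+12 m = 50.39 AU.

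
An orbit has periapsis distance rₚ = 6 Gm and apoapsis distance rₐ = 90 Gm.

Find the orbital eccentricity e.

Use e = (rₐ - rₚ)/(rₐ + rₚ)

Convert to SI: rₚ = 6 Gm = 6e+09 m; rₐ = 90 Gm = 9e+10 m.
e = (rₐ − rₚ) / (rₐ + rₚ).
e = (9e+10 − 6e+09) / (9e+10 + 6e+09) = 8.4e+10 / 9.6e+10 ≈ 0.875.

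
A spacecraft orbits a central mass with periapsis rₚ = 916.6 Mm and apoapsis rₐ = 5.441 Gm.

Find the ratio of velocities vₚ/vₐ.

Convert to SI: rₚ = 916.6 Mm = 9.166e+08 m; rₐ = 5.441 Gm = 5.441e+09 m.
Conservation of angular momentum gives rₚvₚ = rₐvₐ, so vₚ/vₐ = rₐ/rₚ.
vₚ/vₐ = 5.441e+09 / 9.166e+08 ≈ 5.936.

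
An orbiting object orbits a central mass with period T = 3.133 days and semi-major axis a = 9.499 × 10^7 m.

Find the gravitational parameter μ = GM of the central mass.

Convert to SI: T = 3.133 days = 270691 s.
GM = 4π² · a³ / T².
GM = 4π² · (9.499e+07)³ / (270691)² m³/s² ≈ 4.618e+14 m³/s² = 4.618 × 10^14 m³/s².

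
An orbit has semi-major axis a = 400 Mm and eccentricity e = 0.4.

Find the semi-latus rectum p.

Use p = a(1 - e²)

Convert to SI: a = 400 Mm = 4e+08 m.
p = a (1 − e²).
p = 4e+08 · (1 − (0.4)²) = 4e+08 · 0.84 ≈ 3.36e+08 m = 336 Mm.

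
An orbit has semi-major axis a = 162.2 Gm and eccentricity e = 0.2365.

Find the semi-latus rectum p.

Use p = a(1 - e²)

Convert to SI: a = 162.2 Gm = 1.622e+11 m.
p = a (1 − e²).
p = 1.622e+11 · (1 − (0.2365)²) = 1.622e+11 · 0.944068 ≈ 1.531e+11 m = 153.1 Gm.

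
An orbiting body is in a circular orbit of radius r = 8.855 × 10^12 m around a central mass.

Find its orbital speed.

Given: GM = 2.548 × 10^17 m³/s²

For a circular orbit, gravity supplies the centripetal force, so v = √(GM / r).
v = √(2.548e+17 / 8.855e+12) m/s ≈ 169.6 m/s = 169.6 m/s.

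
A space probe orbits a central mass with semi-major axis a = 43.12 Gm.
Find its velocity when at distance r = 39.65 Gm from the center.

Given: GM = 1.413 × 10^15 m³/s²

Convert to SI: a = 43.12 Gm = 4.312e+10 m; r = 39.65 Gm = 3.965e+10 m.
Vis-viva: v = √(GM · (2/r − 1/a)).
2/r − 1/a = 2/3.965e+10 − 1/4.312e+10 = 2.72503e-11 m⁻¹.
v = √(1.413e+15 · 2.72503e-11) m/s ≈ 196.2 m/s = 196.2 m/s.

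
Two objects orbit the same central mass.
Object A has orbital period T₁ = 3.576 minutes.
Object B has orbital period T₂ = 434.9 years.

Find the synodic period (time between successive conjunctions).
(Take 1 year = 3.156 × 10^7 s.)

Convert to SI: T₁ = 3.576 minutes = 214.56 s; T₂ = 434.9 years = 1.37254e+10 s.
T_syn = |T₁ · T₂ / (T₁ − T₂)|.
T_syn = |214.56 · 1.37254e+10 / (214.56 − 1.37254e+10)| s ≈ 214.6 s = 3.576 minutes.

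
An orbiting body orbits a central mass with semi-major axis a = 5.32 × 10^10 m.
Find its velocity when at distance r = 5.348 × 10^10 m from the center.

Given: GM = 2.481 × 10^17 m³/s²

Vis-viva: v = √(GM · (2/r − 1/a)).
2/r − 1/a = 2/5.348e+10 − 1/5.32e+10 = 1.86002e-11 m⁻¹.
v = √(2.481e+17 · 1.86002e-11) m/s ≈ 2148 m/s = 2.148 km/s.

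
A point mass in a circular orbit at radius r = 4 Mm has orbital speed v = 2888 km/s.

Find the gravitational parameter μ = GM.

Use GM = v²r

Convert to SI: r = 4 Mm = 4e+06 m; v = 2888 km/s = 2.888e+06 m/s.
For a circular orbit v² = GM/r, so GM = v² · r.
GM = (2.888e+06)² · 4e+06 m³/s² ≈ 3.336e+19 m³/s² = 3.336 × 10^19 m³/s².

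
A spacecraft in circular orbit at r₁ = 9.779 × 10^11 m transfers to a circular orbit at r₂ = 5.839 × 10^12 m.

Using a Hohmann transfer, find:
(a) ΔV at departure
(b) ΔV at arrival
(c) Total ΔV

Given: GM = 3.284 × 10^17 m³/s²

Transfer semi-major axis: a_t = (r₁ + r₂)/2 = (9.779e+11 + 5.839e+12)/2 = 3.40845e+12 m.
Circular speeds: v₁ = √(GM/r₁) = 579.501 m/s, v₂ = √(GM/r₂) = 237.155 m/s.
Transfer speeds (vis-viva v² = GM(2/r − 1/a_t)): v₁ᵗ = 758.482 m/s, v₂ᵗ = 127.028 m/s.
(a) ΔV₁ = |v₁ᵗ − v₁| ≈ 179 m/s = 179 m/s.
(b) ΔV₂ = |v₂ − v₂ᵗ| ≈ 110.1 m/s = 110.1 m/s.
(c) ΔV_total = ΔV₁ + ΔV₂ ≈ 289.1 m/s = 289.1 m/s.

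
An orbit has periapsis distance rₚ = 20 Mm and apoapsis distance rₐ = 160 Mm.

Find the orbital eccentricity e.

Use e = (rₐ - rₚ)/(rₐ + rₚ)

Convert to SI: rₚ = 20 Mm = 2e+07 m; rₐ = 160 Mm = 1.6e+08 m.
e = (rₐ − rₚ) / (rₐ + rₚ).
e = (1.6e+08 − 2e+07) / (1.6e+08 + 2e+07) = 1.4e+08 / 1.8e+08 ≈ 0.7778.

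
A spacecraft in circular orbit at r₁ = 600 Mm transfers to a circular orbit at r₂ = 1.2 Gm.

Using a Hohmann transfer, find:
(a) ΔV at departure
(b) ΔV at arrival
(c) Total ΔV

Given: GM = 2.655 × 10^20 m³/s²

Convert to SI: r₁ = 600 Mm = 6e+08 m; r₂ = 1.2 Gm = 1.2e+09 m.
Transfer semi-major axis: a_t = (r₁ + r₂)/2 = (6e+08 + 1.2e+09)/2 = 9e+08 m.
Circular speeds: v₁ = √(GM/r₁) = 665207 m/s, v₂ = √(GM/r₂) = 470372 m/s.
Transfer speeds (vis-viva v² = GM(2/r − 1/a_t)): v₁ᵗ = 768115 m/s, v₂ᵗ = 384057 m/s.
(a) ΔV₁ = |v₁ᵗ − v₁| ≈ 1.029e+05 m/s = 102.9 km/s.
(b) ΔV₂ = |v₂ − v₂ᵗ| ≈ 8.631e+04 m/s = 86.31 km/s.
(c) ΔV_total = ΔV₁ + ΔV₂ ≈ 1.892e+05 m/s = 189.2 km/s.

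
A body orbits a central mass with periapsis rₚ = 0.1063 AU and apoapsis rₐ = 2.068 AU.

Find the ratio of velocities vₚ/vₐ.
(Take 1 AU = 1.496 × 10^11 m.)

Convert to SI: rₚ = 0.1063 AU = 1.59025e+10 m; rₐ = 2.068 AU = 3.09373e+11 m.
Conservation of angular momentum gives rₚvₚ = rₐvₐ, so vₚ/vₐ = rₐ/rₚ.
vₚ/vₐ = 3.09373e+11 / 1.59025e+10 ≈ 19.45.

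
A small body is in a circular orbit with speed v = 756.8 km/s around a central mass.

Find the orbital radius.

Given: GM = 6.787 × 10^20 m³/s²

Convert to SI: v = 756.8 km/s = 756800 m/s.
For a circular orbit, v² = GM / r, so r = GM / v².
r = 6.787e+20 / (756800)² m ≈ 1.185e+09 m = 1.185 Gm.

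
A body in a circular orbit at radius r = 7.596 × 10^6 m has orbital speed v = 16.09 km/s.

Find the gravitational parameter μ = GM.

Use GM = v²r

Convert to SI: v = 16.09 km/s = 16090 m/s.
For a circular orbit v² = GM/r, so GM = v² · r.
GM = (16090)² · 7.596e+06 m³/s² ≈ 1.967e+15 m³/s² = 1.967 × 10^15 m³/s².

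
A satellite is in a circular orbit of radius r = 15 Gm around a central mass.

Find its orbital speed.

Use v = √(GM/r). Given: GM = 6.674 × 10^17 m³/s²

Convert to SI: r = 15 Gm = 1.5e+10 m.
For a circular orbit, gravity supplies the centripetal force, so v = √(GM / r).
v = √(6.674e+17 / 1.5e+10) m/s ≈ 6670 m/s = 6.67 km/s.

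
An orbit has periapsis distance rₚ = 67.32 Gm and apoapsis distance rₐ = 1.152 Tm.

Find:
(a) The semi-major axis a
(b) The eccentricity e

Convert to SI: rₚ = 67.32 Gm = 6.732e+10 m; rₐ = 1.152 Tm = 1.152e+12 m.
(a) a = (rₚ + rₐ) / 2 = (6.732e+10 + 1.152e+12) / 2 ≈ 6.097e+11 m = 609.7 Gm.
(b) e = (rₐ − rₚ) / (rₐ + rₚ) = (1.152e+12 − 6.732e+10) / (1.152e+12 + 6.732e+10) ≈ 0.8896.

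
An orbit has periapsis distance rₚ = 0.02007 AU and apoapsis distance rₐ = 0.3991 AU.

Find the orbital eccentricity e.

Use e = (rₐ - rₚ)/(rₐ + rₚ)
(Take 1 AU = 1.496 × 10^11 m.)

Convert to SI: rₚ = 0.02007 AU = 3.00247e+09 m; rₐ = 0.3991 AU = 5.97054e+10 m.
e = (rₐ − rₚ) / (rₐ + rₚ).
e = (5.97054e+10 − 3.00247e+09) / (5.97054e+10 + 3.00247e+09) = 5.67029e+10 / 6.27078e+10 ≈ 0.9042.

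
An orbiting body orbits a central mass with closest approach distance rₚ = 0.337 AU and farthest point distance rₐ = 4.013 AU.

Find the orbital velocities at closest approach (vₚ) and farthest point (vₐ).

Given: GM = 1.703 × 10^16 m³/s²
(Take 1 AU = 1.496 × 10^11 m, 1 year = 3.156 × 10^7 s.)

Convert to SI: rₚ = 0.337 AU = 5.04152e+10 m; rₐ = 4.013 AU = 6.00345e+11 m.
Use the vis-viva equation v² = GM(2/r − 1/a) with a = (rₚ + rₐ)/2 = (5.04152e+10 + 6.00345e+11)/2 = 3.2538e+11 m.
vₚ = √(GM · (2/rₚ − 1/a)) = √(1.703e+16 · (2/5.04152e+10 − 1/3.2538e+11)) m/s ≈ 789.5 m/s = 0.1665 AU/year.
vₐ = √(GM · (2/rₐ − 1/a)) = √(1.703e+16 · (2/6.00345e+11 − 1/3.2538e+11)) m/s ≈ 66.3 m/s = 0.01399 AU/year.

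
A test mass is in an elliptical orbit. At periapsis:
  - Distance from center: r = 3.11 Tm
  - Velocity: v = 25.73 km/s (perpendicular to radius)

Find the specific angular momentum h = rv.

Convert to SI: r = 3.11 Tm = 3.11e+12 m; v = 25.73 km/s = 25730 m/s.
With v perpendicular to r, h = r · v.
h = 3.11e+12 · 25730 m²/s ≈ 8.002e+16 m²/s.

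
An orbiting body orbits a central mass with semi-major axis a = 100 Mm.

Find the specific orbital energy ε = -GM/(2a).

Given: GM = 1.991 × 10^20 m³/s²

Convert to SI: a = 100 Mm = 1e+08 m.
ε = −GM / (2a).
ε = −1.991e+20 / (2 · 1e+08) J/kg ≈ -9.955e+11 J/kg = -995.5 GJ/kg.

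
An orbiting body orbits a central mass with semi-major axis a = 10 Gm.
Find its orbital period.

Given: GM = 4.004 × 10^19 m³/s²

Convert to SI: a = 10 Gm = 1e+10 m.
Kepler's third law: T = 2π √(a³ / GM).
Substituting a = 1e+10 m and GM = 4.004e+19 m³/s²:
T = 2π √((1e+10)³ / 4.004e+19) s
T ≈ 9.93e+05 s = 11.49 days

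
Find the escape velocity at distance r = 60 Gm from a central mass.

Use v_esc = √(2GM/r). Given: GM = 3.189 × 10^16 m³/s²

Convert to SI: r = 60 Gm = 6e+10 m.
Escape velocity comes from setting total energy to zero: ½v² − GM/r = 0 ⇒ v_esc = √(2GM / r).
v_esc = √(2 · 3.189e+16 / 6e+10) m/s ≈ 1031 m/s = 1.031 km/s.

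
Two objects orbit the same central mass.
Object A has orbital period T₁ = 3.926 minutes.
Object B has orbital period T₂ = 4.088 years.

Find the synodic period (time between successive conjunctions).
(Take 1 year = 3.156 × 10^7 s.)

Convert to SI: T₁ = 3.926 minutes = 235.56 s; T₂ = 4.088 years = 1.29017e+08 s.
T_syn = |T₁ · T₂ / (T₁ − T₂)|.
T_syn = |235.56 · 1.29017e+08 / (235.56 − 1.29017e+08)| s ≈ 235.6 s = 3.926 minutes.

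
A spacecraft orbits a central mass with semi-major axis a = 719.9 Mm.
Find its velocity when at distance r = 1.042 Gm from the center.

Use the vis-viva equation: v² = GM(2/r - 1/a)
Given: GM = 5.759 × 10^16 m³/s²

Convert to SI: a = 719.9 Mm = 7.199e+08 m; r = 1.042 Gm = 1.042e+09 m.
Vis-viva: v = √(GM · (2/r − 1/a)).
2/r − 1/a = 2/1.042e+09 − 1/7.199e+08 = 5.30304e-10 m⁻¹.
v = √(5.759e+16 · 5.30304e-10) m/s ≈ 5526 m/s = 5.526 km/s.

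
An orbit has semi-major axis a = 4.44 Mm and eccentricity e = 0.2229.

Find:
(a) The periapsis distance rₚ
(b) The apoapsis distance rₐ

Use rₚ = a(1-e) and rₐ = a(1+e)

Convert to SI: a = 4.44 Mm = 4.44e+06 m.
(a) rₚ = a(1 − e) = 4.44e+06 · (1 − 0.2229) = 4.44e+06 · 0.7771 ≈ 3.45e+06 m = 3.45 Mm.
(b) rₐ = a(1 + e) = 4.44e+06 · (1 + 0.2229) = 4.44e+06 · 1.2229 ≈ 5.43e+06 m = 5.43 Mm.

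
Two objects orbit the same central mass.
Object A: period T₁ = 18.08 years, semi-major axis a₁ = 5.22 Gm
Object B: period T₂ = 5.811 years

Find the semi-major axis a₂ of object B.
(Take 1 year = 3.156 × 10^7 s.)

Convert to SI: T₁ = 18.08 years = 5.70605e+08 s; a₁ = 5.22 Gm = 5.22e+09 m; T₂ = 5.811 years = 1.83395e+08 s.
Kepler's third law: (T₁/T₂)² = (a₁/a₂)³ ⇒ a₂ = a₁ · (T₂/T₁)^(2/3).
T₂/T₁ = 1.83395e+08 / 5.70605e+08 = 0.321405.
a₂ = 5.22e+09 · (0.321405)^(2/3) m ≈ 2.449e+09 m = 2.449 Gm.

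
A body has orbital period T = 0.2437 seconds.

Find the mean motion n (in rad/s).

n = 2π / T.
n = 2π / 0.2437 s ≈ 25.78 rad/s.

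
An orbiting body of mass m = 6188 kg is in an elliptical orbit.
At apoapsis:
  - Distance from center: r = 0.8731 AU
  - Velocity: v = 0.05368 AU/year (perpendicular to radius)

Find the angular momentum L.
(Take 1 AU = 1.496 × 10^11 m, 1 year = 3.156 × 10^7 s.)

Convert to SI: r = 0.8731 AU = 1.30616e+11 m; v = 0.05368 AU/year = 254.453 m/s.
Since v is perpendicular to r, L = m · v · r.
L = 6188 · 254.453 · 1.30616e+11 kg·m²/s ≈ 2.057e+17 kg·m²/s.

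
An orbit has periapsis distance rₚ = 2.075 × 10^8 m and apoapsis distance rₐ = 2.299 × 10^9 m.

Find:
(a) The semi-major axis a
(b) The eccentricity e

(a) a = (rₚ + rₐ) / 2 = (2.075e+08 + 2.299e+09) / 2 ≈ 1.253e+09 m = 1.253 × 10^9 m.
(b) e = (rₐ − rₚ) / (rₐ + rₚ) = (2.299e+09 − 2.075e+08) / (2.299e+09 + 2.075e+08) ≈ 0.8344.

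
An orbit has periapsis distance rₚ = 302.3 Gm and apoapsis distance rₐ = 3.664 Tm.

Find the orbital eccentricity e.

Convert to SI: rₚ = 302.3 Gm = 3.023e+11 m; rₐ = 3.664 Tm = 3.664e+12 m.
e = (rₐ − rₚ) / (rₐ + rₚ).
e = (3.664e+12 − 3.023e+11) / (3.664e+12 + 3.023e+11) = 3.3617e+12 / 3.9663e+12 ≈ 0.8476.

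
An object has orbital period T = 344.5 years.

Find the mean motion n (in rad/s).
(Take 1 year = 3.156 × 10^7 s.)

Convert to SI: T = 344.5 years = 1.08724e+10 s.
n = 2π / T.
n = 2π / 1.08724e+10 s ≈ 5.779e-10 rad/s.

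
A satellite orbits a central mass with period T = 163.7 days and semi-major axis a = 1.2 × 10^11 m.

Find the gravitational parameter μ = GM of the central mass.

Convert to SI: T = 163.7 days = 1.41437e+07 s.
GM = 4π² · a³ / T².
GM = 4π² · (1.2e+11)³ / (1.41437e+07)² m³/s² ≈ 3.41e+20 m³/s² = 3.41 × 10^20 m³/s².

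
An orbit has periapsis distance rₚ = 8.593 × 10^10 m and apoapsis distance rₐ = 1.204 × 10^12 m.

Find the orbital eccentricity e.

e = (rₐ − rₚ) / (rₐ + rₚ).
e = (1.204e+12 − 8.593e+10) / (1.204e+12 + 8.593e+10) = 1.11807e+12 / 1.28993e+12 ≈ 0.8668.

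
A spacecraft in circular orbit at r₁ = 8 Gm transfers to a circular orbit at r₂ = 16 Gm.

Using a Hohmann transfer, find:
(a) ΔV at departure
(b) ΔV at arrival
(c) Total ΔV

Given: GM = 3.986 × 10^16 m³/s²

Convert to SI: r₁ = 8 Gm = 8e+09 m; r₂ = 16 Gm = 1.6e+10 m.
Transfer semi-major axis: a_t = (r₁ + r₂)/2 = (8e+09 + 1.6e+10)/2 = 1.2e+10 m.
Circular speeds: v₁ = √(GM/r₁) = 2232.15 m/s, v₂ = √(GM/r₂) = 1578.37 m/s.
Transfer speeds (vis-viva v² = GM(2/r − 1/a_t)): v₁ᵗ = 2577.47 m/s, v₂ᵗ = 1288.73 m/s.
(a) ΔV₁ = |v₁ᵗ − v₁| ≈ 345.3 m/s = 345.3 m/s.
(b) ΔV₂ = |v₂ − v₂ᵗ| ≈ 289.6 m/s = 289.6 m/s.
(c) ΔV_total = ΔV₁ + ΔV₂ ≈ 635 m/s = 635 m/s.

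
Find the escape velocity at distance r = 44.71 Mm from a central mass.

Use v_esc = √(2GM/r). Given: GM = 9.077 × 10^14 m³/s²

Convert to SI: r = 44.71 Mm = 4.471e+07 m.
Escape velocity comes from setting total energy to zero: ½v² − GM/r = 0 ⇒ v_esc = √(2GM / r).
v_esc = √(2 · 9.077e+14 / 4.471e+07) m/s ≈ 6372 m/s = 6.372 km/s.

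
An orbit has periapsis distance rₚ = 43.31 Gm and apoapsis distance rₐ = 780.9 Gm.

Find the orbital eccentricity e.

Convert to SI: rₚ = 43.31 Gm = 4.331e+10 m; rₐ = 780.9 Gm = 7.809e+11 m.
e = (rₐ − rₚ) / (rₐ + rₚ).
e = (7.809e+11 − 4.331e+10) / (7.809e+11 + 4.331e+10) = 7.3759e+11 / 8.2421e+11 ≈ 0.8949.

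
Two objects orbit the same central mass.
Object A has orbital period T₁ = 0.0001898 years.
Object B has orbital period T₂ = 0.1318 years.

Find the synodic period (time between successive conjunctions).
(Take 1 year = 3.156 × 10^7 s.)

Convert to SI: T₁ = 0.0001898 years = 5990.09 s; T₂ = 0.1318 years = 4.15961e+06 s.
T_syn = |T₁ · T₂ / (T₁ − T₂)|.
T_syn = |5990.09 · 4.15961e+06 / (5990.09 − 4.15961e+06)| s ≈ 5999 s = 0.0001901 years.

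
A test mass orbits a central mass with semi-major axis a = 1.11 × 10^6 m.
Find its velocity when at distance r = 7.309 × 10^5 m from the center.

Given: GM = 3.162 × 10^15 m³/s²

Vis-viva: v = √(GM · (2/r − 1/a)).
2/r − 1/a = 2/730900 − 1/1.11e+06 = 1.83545e-06 m⁻¹.
v = √(3.162e+15 · 1.83545e-06) m/s ≈ 7.618e+04 m/s = 76.18 km/s.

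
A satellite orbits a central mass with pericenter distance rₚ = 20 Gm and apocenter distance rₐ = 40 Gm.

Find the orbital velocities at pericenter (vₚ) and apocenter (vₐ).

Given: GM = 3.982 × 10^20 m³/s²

Convert to SI: rₚ = 20 Gm = 2e+10 m; rₐ = 40 Gm = 4e+10 m.
Use the vis-viva equation v² = GM(2/r − 1/a) with a = (rₚ + rₐ)/2 = (2e+10 + 4e+10)/2 = 3e+10 m.
vₚ = √(GM · (2/rₚ − 1/a)) = √(3.982e+20 · (2/2e+10 − 1/3e+10)) m/s ≈ 1.629e+05 m/s = 162.9 km/s.
vₐ = √(GM · (2/rₐ − 1/a)) = √(3.982e+20 · (2/4e+10 − 1/3e+10)) m/s ≈ 8.147e+04 m/s = 81.47 km/s.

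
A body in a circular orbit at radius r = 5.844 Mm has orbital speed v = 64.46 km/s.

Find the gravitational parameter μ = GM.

Convert to SI: r = 5.844 Mm = 5.844e+06 m; v = 64.46 km/s = 64460 m/s.
For a circular orbit v² = GM/r, so GM = v² · r.
GM = (64460)² · 5.844e+06 m³/s² ≈ 2.428e+16 m³/s² = 2.428 × 10^16 m³/s².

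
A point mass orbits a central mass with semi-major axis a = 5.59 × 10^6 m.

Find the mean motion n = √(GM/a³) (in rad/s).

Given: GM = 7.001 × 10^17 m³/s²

n = √(GM / a³).
n = √(7.001e+17 / (5.59e+06)³) rad/s ≈ 0.06331 rad/s.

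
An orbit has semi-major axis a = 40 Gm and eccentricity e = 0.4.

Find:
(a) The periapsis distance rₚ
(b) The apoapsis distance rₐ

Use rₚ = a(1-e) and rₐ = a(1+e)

Convert to SI: a = 40 Gm = 4e+10 m.
(a) rₚ = a(1 − e) = 4e+10 · (1 − 0.4) = 4e+10 · 0.6 ≈ 2.4e+10 m = 24 Gm.
(b) rₐ = a(1 + e) = 4e+10 · (1 + 0.4) = 4e+10 · 1.4 ≈ 5.6e+10 m = 56 Gm.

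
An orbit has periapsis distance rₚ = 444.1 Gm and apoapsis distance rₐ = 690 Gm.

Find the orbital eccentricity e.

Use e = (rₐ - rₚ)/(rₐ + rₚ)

Convert to SI: rₚ = 444.1 Gm = 4.441e+11 m; rₐ = 690 Gm = 6.9e+11 m.
e = (rₐ − rₚ) / (rₐ + rₚ).
e = (6.9e+11 − 4.441e+11) / (6.9e+11 + 4.441e+11) = 2.459e+11 / 1.1341e+12 ≈ 0.2168.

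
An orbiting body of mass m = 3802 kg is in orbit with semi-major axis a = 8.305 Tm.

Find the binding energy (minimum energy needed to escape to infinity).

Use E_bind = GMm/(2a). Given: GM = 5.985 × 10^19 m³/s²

Convert to SI: a = 8.305 Tm = 8.305e+12 m.
Total orbital energy is E = −GMm/(2a); binding energy is E_bind = −E = GMm/(2a).
E_bind = 5.985e+19 · 3802 / (2 · 8.305e+12) J ≈ 1.37e+10 J = 13.7 GJ.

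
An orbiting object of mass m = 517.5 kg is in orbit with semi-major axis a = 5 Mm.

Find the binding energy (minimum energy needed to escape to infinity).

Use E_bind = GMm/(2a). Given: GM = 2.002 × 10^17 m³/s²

Convert to SI: a = 5 Mm = 5e+06 m.
Total orbital energy is E = −GMm/(2a); binding energy is E_bind = −E = GMm/(2a).
E_bind = 2.002e+17 · 517.5 / (2 · 5e+06) J ≈ 1.036e+13 J = 10.36 TJ.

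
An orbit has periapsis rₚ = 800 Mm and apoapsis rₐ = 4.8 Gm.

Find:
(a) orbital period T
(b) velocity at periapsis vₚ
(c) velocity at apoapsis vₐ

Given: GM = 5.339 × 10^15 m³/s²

Convert to SI: rₚ = 800 Mm = 8e+08 m; rₐ = 4.8 Gm = 4.8e+09 m.
(a) With a = (rₚ + rₐ)/2 = 2.8e+09 m, T = 2π √(a³/GM) = 2π √((2.8e+09)³/5.339e+15) s ≈ 1.274e+07 s
(b) With a = (rₚ + rₐ)/2 = 2.8e+09 m, vₚ = √(GM (2/rₚ − 1/a)) = √(5.339e+15 · (2/8e+08 − 1/2.8e+09)) m/s ≈ 3382 m/s
(c) With a = (rₚ + rₐ)/2 = 2.8e+09 m, vₐ = √(GM (2/rₐ − 1/a)) = √(5.339e+15 · (2/4.8e+09 − 1/2.8e+09)) m/s ≈ 563.7 m/s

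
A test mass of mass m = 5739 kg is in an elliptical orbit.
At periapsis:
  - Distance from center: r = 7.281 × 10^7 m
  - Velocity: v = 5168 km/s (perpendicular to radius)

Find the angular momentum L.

Convert to SI: v = 5168 km/s = 5.168e+06 m/s.
Since v is perpendicular to r, L = m · v · r.
L = 5739 · 5.168e+06 · 7.281e+07 kg·m²/s ≈ 2.159e+18 kg·m²/s.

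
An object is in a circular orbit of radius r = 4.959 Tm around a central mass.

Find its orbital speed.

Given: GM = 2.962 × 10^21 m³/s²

Convert to SI: r = 4.959 Tm = 4.959e+12 m.
For a circular orbit, gravity supplies the centripetal force, so v = √(GM / r).
v = √(2.962e+21 / 4.959e+12) m/s ≈ 2.444e+04 m/s = 24.44 km/s.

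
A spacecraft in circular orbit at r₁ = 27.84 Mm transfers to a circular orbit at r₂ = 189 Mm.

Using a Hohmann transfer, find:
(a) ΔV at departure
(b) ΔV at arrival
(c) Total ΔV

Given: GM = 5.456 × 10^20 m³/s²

Convert to SI: r₁ = 27.84 Mm = 2.784e+07 m; r₂ = 189 Mm = 1.89e+08 m.
Transfer semi-major axis: a_t = (r₁ + r₂)/2 = (2.784e+07 + 1.89e+08)/2 = 1.0842e+08 m.
Circular speeds: v₁ = √(GM/r₁) = 4.42693e+06 m/s, v₂ = √(GM/r₂) = 1.69905e+06 m/s.
Transfer speeds (vis-viva v² = GM(2/r − 1/a_t)): v₁ᵗ = 5.84492e+06 m/s, v₂ᵗ = 860966 m/s.
(a) ΔV₁ = |v₁ᵗ − v₁| ≈ 1.418e+06 m/s = 1418 km/s.
(b) ΔV₂ = |v₂ − v₂ᵗ| ≈ 8.381e+05 m/s = 838.1 km/s.
(c) ΔV_total = ΔV₁ + ΔV₂ ≈ 2.256e+06 m/s = 2256 km/s.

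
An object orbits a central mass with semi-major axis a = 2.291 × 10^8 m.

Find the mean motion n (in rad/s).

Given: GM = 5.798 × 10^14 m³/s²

n = √(GM / a³).
n = √(5.798e+14 / (2.291e+08)³) rad/s ≈ 6.944e-06 rad/s.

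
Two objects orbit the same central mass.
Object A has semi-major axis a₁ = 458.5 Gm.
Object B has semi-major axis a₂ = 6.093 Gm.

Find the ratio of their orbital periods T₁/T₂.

Convert to SI: a₁ = 458.5 Gm = 4.585e+11 m; a₂ = 6.093 Gm = 6.093e+09 m.
From Kepler's third law, (T₁/T₂)² = (a₁/a₂)³, so T₁/T₂ = (a₁/a₂)^(3/2).
a₁/a₂ = 4.585e+11 / 6.093e+09 = 75.2503.
T₁/T₂ = (75.2503)^(3/2) ≈ 652.8.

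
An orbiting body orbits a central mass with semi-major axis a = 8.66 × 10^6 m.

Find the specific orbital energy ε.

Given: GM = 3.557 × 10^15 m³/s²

ε = −GM / (2a).
ε = −3.557e+15 / (2 · 8.66e+06) J/kg ≈ -2.054e+08 J/kg = -205.4 MJ/kg.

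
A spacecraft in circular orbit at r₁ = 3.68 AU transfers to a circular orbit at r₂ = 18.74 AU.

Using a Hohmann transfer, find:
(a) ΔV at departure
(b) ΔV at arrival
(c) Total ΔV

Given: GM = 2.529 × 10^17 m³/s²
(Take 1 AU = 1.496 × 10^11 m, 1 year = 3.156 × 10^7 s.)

Convert to SI: r₁ = 3.68 AU = 5.50528e+11 m; r₂ = 18.74 AU = 2.8035e+12 m.
Transfer semi-major axis: a_t = (r₁ + r₂)/2 = (5.50528e+11 + 2.8035e+12)/2 = 1.67702e+12 m.
Circular speeds: v₁ = √(GM/r₁) = 677.774 m/s, v₂ = √(GM/r₂) = 300.347 m/s.
Transfer speeds (vis-viva v² = GM(2/r − 1/a_t)): v₁ᵗ = 876.328 m/s, v₂ᵗ = 172.086 m/s.
(a) ΔV₁ = |v₁ᵗ − v₁| ≈ 198.6 m/s = 0.04189 AU/year.
(b) ΔV₂ = |v₂ − v₂ᵗ| ≈ 128.3 m/s = 0.02706 AU/year.
(c) ΔV_total = ΔV₁ + ΔV₂ ≈ 326.8 m/s = 0.06895 AU/year.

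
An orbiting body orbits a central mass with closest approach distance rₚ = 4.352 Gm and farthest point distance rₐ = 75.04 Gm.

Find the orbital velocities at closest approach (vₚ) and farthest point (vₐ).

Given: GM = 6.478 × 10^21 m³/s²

Convert to SI: rₚ = 4.352 Gm = 4.352e+09 m; rₐ = 75.04 Gm = 7.504e+10 m.
Use the vis-viva equation v² = GM(2/r − 1/a) with a = (rₚ + rₐ)/2 = (4.352e+09 + 7.504e+10)/2 = 3.9696e+10 m.
vₚ = √(GM · (2/rₚ − 1/a)) = √(6.478e+21 · (2/4.352e+09 − 1/3.9696e+10)) m/s ≈ 1.677e+06 m/s = 1677 km/s.
vₐ = √(GM · (2/rₐ − 1/a)) = √(6.478e+21 · (2/7.504e+10 − 1/3.9696e+10)) m/s ≈ 9.728e+04 m/s = 97.28 km/s.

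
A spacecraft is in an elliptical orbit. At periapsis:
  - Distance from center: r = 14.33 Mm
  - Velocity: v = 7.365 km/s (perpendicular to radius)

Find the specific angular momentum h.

Convert to SI: r = 14.33 Mm = 1.433e+07 m; v = 7.365 km/s = 7365 m/s.
With v perpendicular to r, h = r · v.
h = 1.433e+07 · 7365 m²/s ≈ 1.055e+11 m²/s.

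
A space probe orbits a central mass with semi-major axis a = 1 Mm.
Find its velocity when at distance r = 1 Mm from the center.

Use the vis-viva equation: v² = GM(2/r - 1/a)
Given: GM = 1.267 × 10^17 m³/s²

Convert to SI: a = 1 Mm = 1e+06 m; r = 1 Mm = 1e+06 m.
Vis-viva: v = √(GM · (2/r − 1/a)).
2/r − 1/a = 2/1e+06 − 1/1e+06 = 1e-06 m⁻¹.
v = √(1.267e+17 · 1e-06) m/s ≈ 3.559e+05 m/s = 355.9 km/s.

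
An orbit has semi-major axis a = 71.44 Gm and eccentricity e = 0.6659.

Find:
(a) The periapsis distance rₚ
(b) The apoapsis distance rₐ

Convert to SI: a = 71.44 Gm = 7.144e+10 m.
(a) rₚ = a(1 − e) = 7.144e+10 · (1 − 0.6659) = 7.144e+10 · 0.3341 ≈ 2.387e+10 m = 23.87 Gm.
(b) rₐ = a(1 + e) = 7.144e+10 · (1 + 0.6659) = 7.144e+10 · 1.6659 ≈ 1.19e+11 m = 119 Gm.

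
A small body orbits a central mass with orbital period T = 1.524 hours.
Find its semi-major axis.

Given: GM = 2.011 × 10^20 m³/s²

Convert to SI: T = 1.524 hours = 5486.4 s.
Invert Kepler's third law: a = (GM · T² / (4π²))^(1/3).
Substituting T = 5486.4 s and GM = 2.011e+20 m³/s²:
a = (2.011e+20 · (5486.4)² / (4π²))^(1/3) m
a ≈ 5.352e+08 m = 5.352 × 10^8 m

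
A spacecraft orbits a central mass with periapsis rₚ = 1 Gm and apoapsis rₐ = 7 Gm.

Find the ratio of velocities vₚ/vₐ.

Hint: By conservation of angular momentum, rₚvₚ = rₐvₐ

Convert to SI: rₚ = 1 Gm = 1e+09 m; rₐ = 7 Gm = 7e+09 m.
Conservation of angular momentum gives rₚvₚ = rₐvₐ, so vₚ/vₐ = rₐ/rₚ.
vₚ/vₐ = 7e+09 / 1e+09 ≈ 7.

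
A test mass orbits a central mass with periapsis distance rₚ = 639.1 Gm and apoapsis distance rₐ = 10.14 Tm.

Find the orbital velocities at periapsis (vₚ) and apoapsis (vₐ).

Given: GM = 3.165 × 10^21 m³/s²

Convert to SI: rₚ = 639.1 Gm = 6.391e+11 m; rₐ = 10.14 Tm = 1.014e+13 m.
Use the vis-viva equation v² = GM(2/r − 1/a) with a = (rₚ + rₐ)/2 = (6.391e+11 + 1.014e+13)/2 = 5.38955e+12 m.
vₚ = √(GM · (2/rₚ − 1/a)) = √(3.165e+21 · (2/6.391e+11 − 1/5.38955e+12)) m/s ≈ 9.653e+04 m/s = 96.53 km/s.
vₐ = √(GM · (2/rₐ − 1/a)) = √(3.165e+21 · (2/1.014e+13 − 1/5.38955e+12)) m/s ≈ 6084 m/s = 6.084 km/s.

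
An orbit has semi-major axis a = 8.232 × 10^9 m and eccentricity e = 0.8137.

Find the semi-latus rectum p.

p = a (1 − e²).
p = 8.232e+09 · (1 − (0.8137)²) = 8.232e+09 · 0.337892 ≈ 2.782e+09 m = 2.782 × 10^9 m.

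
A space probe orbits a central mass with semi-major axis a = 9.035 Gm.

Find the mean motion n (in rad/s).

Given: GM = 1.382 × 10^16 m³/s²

Convert to SI: a = 9.035 Gm = 9.035e+09 m.
n = √(GM / a³).
n = √(1.382e+16 / (9.035e+09)³) rad/s ≈ 1.369e-07 rad/s.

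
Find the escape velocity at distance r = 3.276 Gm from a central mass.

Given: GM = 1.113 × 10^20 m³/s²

Convert to SI: r = 3.276 Gm = 3.276e+09 m.
Escape velocity comes from setting total energy to zero: ½v² − GM/r = 0 ⇒ v_esc = √(2GM / r).
v_esc = √(2 · 1.113e+20 / 3.276e+09) m/s ≈ 2.607e+05 m/s = 260.7 km/s.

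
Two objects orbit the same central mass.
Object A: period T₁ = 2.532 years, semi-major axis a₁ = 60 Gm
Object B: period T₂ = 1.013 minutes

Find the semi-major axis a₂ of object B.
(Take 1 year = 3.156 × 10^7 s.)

Convert to SI: T₁ = 2.532 years = 7.99099e+07 s; a₁ = 60 Gm = 6e+10 m; T₂ = 1.013 minutes = 60.78 s.
Kepler's third law: (T₁/T₂)² = (a₁/a₂)³ ⇒ a₂ = a₁ · (T₂/T₁)^(2/3).
T₂/T₁ = 60.78 / 7.99099e+07 = 7.60606e-07.
a₂ = 6e+10 · (7.60606e-07)^(2/3) m ≈ 4.999e+06 m = 4.999 Mm.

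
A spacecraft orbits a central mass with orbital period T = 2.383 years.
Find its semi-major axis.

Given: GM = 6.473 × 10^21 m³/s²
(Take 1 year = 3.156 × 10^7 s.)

Convert to SI: T = 2.383 years = 7.52075e+07 s.
Invert Kepler's third law: a = (GM · T² / (4π²))^(1/3).
Substituting T = 7.52075e+07 s and GM = 6.473e+21 m³/s²:
a = (6.473e+21 · (7.52075e+07)² / (4π²))^(1/3) m
a ≈ 9.752e+11 m = 975.2 Gm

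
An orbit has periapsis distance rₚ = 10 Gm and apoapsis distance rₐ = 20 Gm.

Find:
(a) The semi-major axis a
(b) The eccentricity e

Convert to SI: rₚ = 10 Gm = 1e+10 m; rₐ = 20 Gm = 2e+10 m.
(a) a = (rₚ + rₐ) / 2 = (1e+10 + 2e+10) / 2 ≈ 1.5e+10 m = 15 Gm.
(b) e = (rₐ − rₚ) / (rₐ + rₚ) = (2e+10 − 1e+10) / (2e+10 + 1e+10) ≈ 0.3333.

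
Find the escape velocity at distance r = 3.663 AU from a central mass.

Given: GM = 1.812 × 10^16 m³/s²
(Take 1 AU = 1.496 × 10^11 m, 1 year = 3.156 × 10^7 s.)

Convert to SI: r = 3.663 AU = 5.47985e+11 m.
Escape velocity comes from setting total energy to zero: ½v² − GM/r = 0 ⇒ v_esc = √(2GM / r).
v_esc = √(2 · 1.812e+16 / 5.47985e+11) m/s ≈ 257.2 m/s = 0.05425 AU/year.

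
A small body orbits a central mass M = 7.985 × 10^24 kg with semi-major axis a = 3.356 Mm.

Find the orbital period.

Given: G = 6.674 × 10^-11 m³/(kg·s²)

Convert to SI: a = 3.356 Mm = 3.356e+06 m.
GM = G · M = 6.674e-11 · 7.985e+24 = 5.32919e+14 m³/s².
Kepler's third law: T = 2π √(a³ / GM).
Substituting a = 3.356e+06 m and GM = 5.32919e+14 m³/s²:
T = 2π √((3.356e+06)³ / 5.32919e+14) s
T ≈ 1673 s = 27.89 minutes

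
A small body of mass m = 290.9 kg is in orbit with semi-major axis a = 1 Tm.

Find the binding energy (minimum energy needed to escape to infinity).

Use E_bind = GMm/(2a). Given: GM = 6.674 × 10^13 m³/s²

Convert to SI: a = 1 Tm = 1e+12 m.
Total orbital energy is E = −GMm/(2a); binding energy is E_bind = −E = GMm/(2a).
E_bind = 6.674e+13 · 290.9 / (2 · 1e+12) J ≈ 9707 J = 9.707 kJ.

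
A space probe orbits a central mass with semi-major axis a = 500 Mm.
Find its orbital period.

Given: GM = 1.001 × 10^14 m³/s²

Convert to SI: a = 500 Mm = 5e+08 m.
Kepler's third law: T = 2π √(a³ / GM).
Substituting a = 5e+08 m and GM = 1.001e+14 m³/s²:
T = 2π √((5e+08)³ / 1.001e+14) s
T ≈ 7.021e+06 s = 81.27 days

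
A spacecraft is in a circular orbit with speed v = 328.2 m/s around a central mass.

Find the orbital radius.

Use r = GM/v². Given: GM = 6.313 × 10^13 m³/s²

For a circular orbit, v² = GM / r, so r = GM / v².
r = 6.313e+13 / (328.2)² m ≈ 5.861e+08 m = 586.1 Mm.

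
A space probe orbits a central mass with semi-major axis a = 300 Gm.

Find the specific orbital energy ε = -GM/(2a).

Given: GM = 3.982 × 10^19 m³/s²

Convert to SI: a = 300 Gm = 3e+11 m.
ε = −GM / (2a).
ε = −3.982e+19 / (2 · 3e+11) J/kg ≈ -6.637e+07 J/kg = -66.37 MJ/kg.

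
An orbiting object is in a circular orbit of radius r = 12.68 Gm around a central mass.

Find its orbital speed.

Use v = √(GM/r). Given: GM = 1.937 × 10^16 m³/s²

Convert to SI: r = 12.68 Gm = 1.268e+10 m.
For a circular orbit, gravity supplies the centripetal force, so v = √(GM / r).
v = √(1.937e+16 / 1.268e+10) m/s ≈ 1236 m/s = 1.236 km/s.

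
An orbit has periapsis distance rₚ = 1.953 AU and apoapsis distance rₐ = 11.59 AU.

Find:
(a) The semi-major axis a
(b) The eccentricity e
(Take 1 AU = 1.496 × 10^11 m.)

Convert to SI: rₚ = 1.953 AU = 2.92169e+11 m; rₐ = 11.59 AU = 1.73386e+12 m.
(a) a = (rₚ + rₐ) / 2 = (2.92169e+11 + 1.73386e+12) / 2 ≈ 1.013e+12 m = 6.771 AU.
(b) e = (rₐ − rₚ) / (rₐ + rₚ) = (1.73386e+12 − 2.92169e+11) / (1.73386e+12 + 2.92169e+11) ≈ 0.7116.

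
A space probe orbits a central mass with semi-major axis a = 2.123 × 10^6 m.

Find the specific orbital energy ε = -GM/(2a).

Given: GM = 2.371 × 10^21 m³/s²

ε = −GM / (2a).
ε = −2.371e+21 / (2 · 2.123e+06) J/kg ≈ -5.584e+14 J/kg = -5.584e+05 GJ/kg.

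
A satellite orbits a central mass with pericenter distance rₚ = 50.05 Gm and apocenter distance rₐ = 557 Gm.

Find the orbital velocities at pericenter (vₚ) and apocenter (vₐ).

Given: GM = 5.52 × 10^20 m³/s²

Convert to SI: rₚ = 50.05 Gm = 5.005e+10 m; rₐ = 557 Gm = 5.57e+11 m.
Use the vis-viva equation v² = GM(2/r − 1/a) with a = (rₚ + rₐ)/2 = (5.005e+10 + 5.57e+11)/2 = 3.03525e+11 m.
vₚ = √(GM · (2/rₚ − 1/a)) = √(5.52e+20 · (2/5.005e+10 − 1/3.03525e+11)) m/s ≈ 1.423e+05 m/s = 142.3 km/s.
vₐ = √(GM · (2/rₐ − 1/a)) = √(5.52e+20 · (2/5.57e+11 − 1/3.03525e+11)) m/s ≈ 1.278e+04 m/s = 12.78 km/s.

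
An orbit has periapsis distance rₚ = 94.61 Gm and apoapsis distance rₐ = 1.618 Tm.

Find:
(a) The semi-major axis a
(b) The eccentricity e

Convert to SI: rₚ = 94.61 Gm = 9.461e+10 m; rₐ = 1.618 Tm = 1.618e+12 m.
(a) a = (rₚ + rₐ) / 2 = (9.461e+10 + 1.618e+12) / 2 ≈ 8.563e+11 m = 856.3 Gm.
(b) e = (rₐ − rₚ) / (rₐ + rₚ) = (1.618e+12 − 9.461e+10) / (1.618e+12 + 9.461e+10) ≈ 0.8895.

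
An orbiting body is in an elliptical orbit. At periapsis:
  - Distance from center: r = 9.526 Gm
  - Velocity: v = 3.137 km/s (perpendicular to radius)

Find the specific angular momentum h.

Convert to SI: r = 9.526 Gm = 9.526e+09 m; v = 3.137 km/s = 3137 m/s.
With v perpendicular to r, h = r · v.
h = 9.526e+09 · 3137 m²/s ≈ 2.988e+13 m²/s.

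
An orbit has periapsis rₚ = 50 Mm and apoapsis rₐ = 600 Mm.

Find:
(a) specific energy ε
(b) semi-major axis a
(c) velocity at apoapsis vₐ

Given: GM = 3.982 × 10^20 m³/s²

Convert to SI: rₚ = 50 Mm = 5e+07 m; rₐ = 600 Mm = 6e+08 m.
(a) With a = (rₚ + rₐ)/2 = 3.25e+08 m, ε = −GM/(2a) = −3.982e+20/(2 · 3.25e+08) J/kg ≈ -6.126e+11 J/kg
(b) a = (rₚ + rₐ)/2 = (5e+07 + 6e+08)/2 ≈ 3.25e+08 m
(c) With a = (rₚ + rₐ)/2 = 3.25e+08 m, vₐ = √(GM (2/rₐ − 1/a)) = √(3.982e+20 · (2/6e+08 − 1/3.25e+08)) m/s ≈ 3.195e+05 m/s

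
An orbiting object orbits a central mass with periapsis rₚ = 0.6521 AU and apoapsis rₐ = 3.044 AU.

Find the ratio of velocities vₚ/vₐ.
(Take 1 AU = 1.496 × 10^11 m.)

Convert to SI: rₚ = 0.6521 AU = 9.75542e+10 m; rₐ = 3.044 AU = 4.55382e+11 m.
Conservation of angular momentum gives rₚvₚ = rₐvₐ, so vₚ/vₐ = rₐ/rₚ.
vₚ/vₐ = 4.55382e+11 / 9.75542e+10 ≈ 4.668.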